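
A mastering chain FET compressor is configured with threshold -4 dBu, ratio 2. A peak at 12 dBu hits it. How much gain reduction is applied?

8 dB

12 dBu exceeds the threshold by 16 dB.
After 2:1 compression the overshoot becomes 16/2 = 8 dB.
GR = overshoot in − overshoot out = 16 − 8 = 8 dB.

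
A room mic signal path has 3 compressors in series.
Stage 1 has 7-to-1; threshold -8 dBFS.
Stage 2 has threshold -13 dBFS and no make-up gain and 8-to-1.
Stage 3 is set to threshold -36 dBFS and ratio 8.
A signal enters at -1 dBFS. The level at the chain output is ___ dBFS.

Stage 1: -1 dBFS is 7 dB over -8 dBFS; at 7:1 that becomes 1 dB over, giving -7 dBFS.
Stage 2: 6 dB above -13 dBFS, reduced 8:1 to 0.75 dB above → -12.25 dBFS.
Stage 3: 23.75 dB above -36 dBFS, reduced 8:1 to 2.96875 dB above → -33.03125 dBFS.

-33.03125 dBFS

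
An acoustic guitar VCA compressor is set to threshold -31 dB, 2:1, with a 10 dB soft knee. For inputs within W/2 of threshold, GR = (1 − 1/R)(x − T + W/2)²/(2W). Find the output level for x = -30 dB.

-30.9 dB

x − T + W/2 = -30 − (-31) + 5 = 6.
GR = (1 − 1/2) × 6² / 20 = 0.5 × 36 / 20 = 0.9 dB.
Output = -30 − 0.9 = -30.9 dB.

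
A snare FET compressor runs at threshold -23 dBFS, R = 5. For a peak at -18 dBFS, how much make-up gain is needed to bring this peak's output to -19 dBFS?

3 dB

Overshoot 5 dB → 5/5 = 1 dB after compression, so the compressed level is -23 + 1 = -22 dBFS.
Make-up = target − compressed = -19 − (-22) = 3 dB.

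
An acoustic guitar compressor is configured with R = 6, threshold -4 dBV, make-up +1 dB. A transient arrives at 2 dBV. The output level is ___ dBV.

2 dBV sits 6 dB over threshold.
The 6 dB excess becomes 1 dB after 6:1 reduction.
So the level is -4 + 1 = -3 dBV; make-up adds 1 dB, giving -2 dBV.

-2 dBV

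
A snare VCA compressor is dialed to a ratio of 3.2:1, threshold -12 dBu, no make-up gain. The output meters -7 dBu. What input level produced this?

That's 5 dB above the -12 dBu threshold.
Input overshoot = R × output overshoot = 16 dB → input = -12 + 16 = 4 dBu.

4 dBu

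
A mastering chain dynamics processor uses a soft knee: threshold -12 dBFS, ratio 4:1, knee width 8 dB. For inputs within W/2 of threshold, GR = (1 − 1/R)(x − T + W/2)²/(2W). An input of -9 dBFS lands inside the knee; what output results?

x − T + W/2 = -9 − (-12) + 4 = 7.
GR = (1 − 1/4) × 7² / 16 = 0.75 × 49 / 16 = 2.296875 dB.
Output = -9 − 2.296875 = -11.296875 dBFS.

-11.296875 dBFS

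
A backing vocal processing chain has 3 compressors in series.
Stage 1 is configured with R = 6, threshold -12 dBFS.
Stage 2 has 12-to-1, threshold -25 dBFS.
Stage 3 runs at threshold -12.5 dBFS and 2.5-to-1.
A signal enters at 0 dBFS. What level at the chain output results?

Stage 1: 12 dB above -12 dBFS, reduced 6:1 to 2 dB above → -10 dBFS.
Stage 2: overshoot 15 dB → 15/12 = 1.25 dB → -23.75 dBFS.
Stage 3: -23.75 dBFS is at or below the -12.5 dBFS threshold — no compression; output -23.75 dBFS.

-23.75 dBFS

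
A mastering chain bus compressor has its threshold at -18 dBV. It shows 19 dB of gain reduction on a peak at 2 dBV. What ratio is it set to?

Input overshoot = 2 − (-18) = 20 dB.
Output overshoot = 20 − 19 = 1 dB.
Ratio = input overshoot / output overshoot = 20 / 1 = 20.

20:1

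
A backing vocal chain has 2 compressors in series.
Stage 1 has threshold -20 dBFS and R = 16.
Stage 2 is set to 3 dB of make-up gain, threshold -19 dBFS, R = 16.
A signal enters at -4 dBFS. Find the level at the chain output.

-16 dBFS

Stage 1: overshoot 16 dB → 16/16 = 1 dB → -19 dBFS.
Stage 2: -19 dBFS ≤ -19 dBFS, so stage 2 doesn't engage; make-up brings it to -16 dBFS.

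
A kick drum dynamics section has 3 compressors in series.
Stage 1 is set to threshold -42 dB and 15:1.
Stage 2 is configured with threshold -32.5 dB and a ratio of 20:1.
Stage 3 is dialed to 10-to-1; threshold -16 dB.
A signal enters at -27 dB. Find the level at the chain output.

-41 dB

Stage 1: -27 dB is 15 dB over -42 dB; at 15:1 that becomes 1 dB over, giving -41 dB.
Stage 2: -41 dB is at or below the -32.5 dB threshold — no compression; output -41 dB.
Stage 3: below threshold (-41 ≤ -16); passes unchanged; output -41 dB.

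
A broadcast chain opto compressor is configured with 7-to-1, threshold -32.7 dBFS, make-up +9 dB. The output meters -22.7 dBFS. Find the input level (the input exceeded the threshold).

Stripping the +9 dB make-up gives -31.7 dBFS at the gain stage.
That's 1 dB above the -32.7 dBFS threshold.
Before 7:1 compression the overshoot was 1 × 7 = 7 dB, so input = -32.7 + 7 = -25.7 dBFS.

-25.7 dBFS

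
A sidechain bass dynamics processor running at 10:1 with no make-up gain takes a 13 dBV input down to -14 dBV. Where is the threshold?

Input is 30 dB above T (since output overshoot × R = input overshoot: (-14 − T)·10 = 13 − T gives T = -17 dBV).
Check: -17 + (13 − (-17))/10 = -17 + 3 = -14 dBV. ✓

-17 dBV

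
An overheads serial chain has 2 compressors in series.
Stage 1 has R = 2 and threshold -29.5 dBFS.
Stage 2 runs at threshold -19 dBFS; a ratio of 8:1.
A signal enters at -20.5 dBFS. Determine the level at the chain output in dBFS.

Stage 1: 9 dB above -29.5 dBFS, reduced 2:1 to 4.5 dB above → -25 dBFS.
Stage 2: below threshold (-25 ≤ -19); passes unchanged; output -25 dBFS.

-25 dBFS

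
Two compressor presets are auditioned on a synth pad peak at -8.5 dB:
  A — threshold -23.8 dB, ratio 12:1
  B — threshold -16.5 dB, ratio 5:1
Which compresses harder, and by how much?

A: 15.3 dB over, compressed to 1.275 dB over, so 14.025 dB of GR.
B: 8 dB over, compressed to 1.6 dB over, so 6.4 dB of GR.
A reduces 7.625 dB more.

A, by 7.625 dB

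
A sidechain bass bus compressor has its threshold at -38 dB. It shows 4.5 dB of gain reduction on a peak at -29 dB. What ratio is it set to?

Input overshoot = -29 − (-38) = 9 dB.
Output overshoot = 9 − 4.5 = 4.5 dB.
Ratio = input overshoot / output overshoot = 9 / 4.5 = 2.

2:1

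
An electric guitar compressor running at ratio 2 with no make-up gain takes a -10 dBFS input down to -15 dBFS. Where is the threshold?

Let T be the threshold. Output overshoot = (input overshoot)/R, so -15 − T = (-10 − T)/2.
2·(-15 − T) = -10 − T → 1·T = -30 − (-10) = -20.
T = -20/1 = -20 dBFS.

-20 dBFS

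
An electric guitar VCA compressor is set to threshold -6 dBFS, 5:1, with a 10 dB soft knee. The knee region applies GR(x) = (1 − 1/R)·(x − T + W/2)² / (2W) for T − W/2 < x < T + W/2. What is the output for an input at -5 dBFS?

x − T + W/2 = -5 − (-6) + 5 = 6.
GR = (1 − 1/5) × 6² / 20 = 0.8 × 36 / 20 = 1.44 dB.
Output = -5 − 1.44 = -6.44 dBFS.

-6.44 dBFS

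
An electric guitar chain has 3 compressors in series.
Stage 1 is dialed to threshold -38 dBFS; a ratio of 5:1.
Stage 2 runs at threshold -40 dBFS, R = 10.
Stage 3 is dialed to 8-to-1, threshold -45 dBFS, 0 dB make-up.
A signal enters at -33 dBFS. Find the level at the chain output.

-44.3375 dBFS

Stage 1: -33 dBFS is 5 dB over -38 dBFS; at 5:1 that becomes 1 dB over, giving -37 dBFS.
Stage 2: -37 dBFS is 3 dB over -40 dBFS; at 10:1 that becomes 0.3 dB over, giving -39.7 dBFS.
Stage 3: 5.3 dB above -45 dBFS, reduced 8:1 to 0.6625 dB above → -44.3375 dBFS.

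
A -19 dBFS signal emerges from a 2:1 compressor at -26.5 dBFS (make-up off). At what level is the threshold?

Gain reduction = -19 − (-26.5) = 7.5 dB; output overshoot = GR / (R − 1) = 7.5 / 1 = 7.5 dB.
Threshold = output − output overshoot = -26.5 − 7.5 = -34 dBFS.

-34 dBFS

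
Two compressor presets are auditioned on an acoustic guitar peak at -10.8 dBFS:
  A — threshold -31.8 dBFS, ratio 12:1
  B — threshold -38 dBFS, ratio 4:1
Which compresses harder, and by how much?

B, by 1.15 dB

A: GR = 21 − 21/12 = 19.25 dB.
B: GR = 27.2 − 27.2/4 = 20.4 dB.
B applies 1.15 dB more gain reduction.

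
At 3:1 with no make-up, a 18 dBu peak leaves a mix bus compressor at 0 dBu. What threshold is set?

-9 dBu

Input is 27 dB above T (since output overshoot × R = input overshoot: (0 − T)·3 = 18 − T gives T = -9 dBu).
Check: -9 + (18 − (-9))/3 = -9 + 9 = 0 dBu. ✓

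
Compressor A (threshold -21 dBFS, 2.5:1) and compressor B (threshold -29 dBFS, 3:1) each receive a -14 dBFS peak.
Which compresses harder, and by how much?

A: 7 dB over, compressed to 2.8 dB over, so 4.2 dB of GR.
B: 15 dB over, compressed to 5 dB over, so 10 dB of GR.
B applies 5.8 dB more gain reduction.

B, by 5.8 dB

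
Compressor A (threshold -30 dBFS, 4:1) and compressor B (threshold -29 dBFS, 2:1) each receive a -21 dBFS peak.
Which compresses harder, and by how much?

A: overshoot 9 dB → output overshoot 2.25 dB → GR 6.75 dB.
B: overshoot 8 dB → output overshoot 4 dB → GR 4 dB.
Difference: 2.75 dB in favour of A.

A, by 2.75 dB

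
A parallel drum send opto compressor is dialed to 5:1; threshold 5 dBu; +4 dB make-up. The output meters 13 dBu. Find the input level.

25 dBu

Before make-up, the level was 13 − 4 = 9 dBu.
Post-compression overshoot = 9 − 5 = 4 dB.
Before 5:1 compression the overshoot was 4 × 5 = 20 dB, so input = 5 + 20 = 25 dBu.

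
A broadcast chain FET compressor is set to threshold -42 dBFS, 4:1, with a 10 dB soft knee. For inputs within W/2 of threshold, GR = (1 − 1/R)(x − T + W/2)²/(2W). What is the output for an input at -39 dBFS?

-41.4 dBFS

x − T + W/2 = -39 − (-42) + 5 = 8.
GR = (1 − 1/4) × 8² / 20 = 0.75 × 64 / 20 = 2.4 dB.
Output = -39 − 2.4 = -41.4 dBFS.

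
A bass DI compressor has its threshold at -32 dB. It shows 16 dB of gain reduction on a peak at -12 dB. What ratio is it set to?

5:1

Input overshoot = -12 − (-32) = 20 dB.
Output overshoot = 20 − 16 = 4 dB.
Ratio = input overshoot / output overshoot = 20 / 4 = 5.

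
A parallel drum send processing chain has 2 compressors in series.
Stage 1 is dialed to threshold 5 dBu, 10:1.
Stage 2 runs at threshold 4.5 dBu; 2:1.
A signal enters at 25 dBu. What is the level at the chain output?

Stage 1: 25 dBu is 20 dB over 5 dBu; at 10:1 that becomes 2 dB over, giving 7 dBu.
Stage 2: 2.5 dB above 4.5 dBu, reduced 2:1 to 1.25 dB above → 5.75 dBu.

5.75 dBu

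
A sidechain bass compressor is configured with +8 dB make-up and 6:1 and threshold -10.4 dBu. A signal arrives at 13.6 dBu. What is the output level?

The input is 24 dB above the -10.4 dBu threshold.
At 6:1 the overshoot is divided by 6, leaving 4 dB above threshold.
That puts the output at -6.4 dBu; make-up adds 8 dB, giving 1.6 dBu.

1.6 dBu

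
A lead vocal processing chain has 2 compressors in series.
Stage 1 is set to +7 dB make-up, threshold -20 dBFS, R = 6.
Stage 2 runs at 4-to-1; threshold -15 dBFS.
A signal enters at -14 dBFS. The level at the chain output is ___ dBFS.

-14.25 dBFS

Stage 1: 6 dB above -20 dBFS, reduced 6:1 to 1 dB above → -19 dBFS; +7 dB make-up → -12 dBFS.
Stage 2: -12 dBFS is 3 dB over -15 dBFS; at 4:1 that becomes 0.75 dB over, giving -14.25 dBFS.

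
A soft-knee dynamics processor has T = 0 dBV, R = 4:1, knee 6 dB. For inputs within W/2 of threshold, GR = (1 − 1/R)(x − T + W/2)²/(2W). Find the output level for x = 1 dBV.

x − T + W/2 = 1 − 0 + 3 = 4.
GR = (1 − 1/4) × 4² / 12 = 0.75 × 16 / 12 = 1 dB.
Output = 1 − 1 = 0 dBV.

0 dBV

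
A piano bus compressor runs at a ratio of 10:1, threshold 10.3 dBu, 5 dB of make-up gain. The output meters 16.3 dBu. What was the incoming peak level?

Before make-up, the level was 16.3 − 5 = 11.3 dBu.
Post-compression overshoot = 11.3 − 10.3 = 1 dB.
Input overshoot = R × output overshoot = 10 dB → input = 10.3 + 10 = 20.3 dBu.

20.3 dBu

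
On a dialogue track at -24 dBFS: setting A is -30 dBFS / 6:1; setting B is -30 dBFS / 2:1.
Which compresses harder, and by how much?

A: 6 dB over, compressed to 1 dB over, so 5 dB of GR.
B: 6 dB over, compressed to 3 dB over, so 3 dB of GR.
A applies 2 dB more gain reduction.

A, by 2 dB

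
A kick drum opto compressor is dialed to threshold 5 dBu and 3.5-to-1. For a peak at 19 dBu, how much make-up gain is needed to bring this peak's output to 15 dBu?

Overshoot 14 dB → 14/3.5 = 4 dB after compression, so the compressed level is 5 + 4 = 9 dBu.
Make-up = target − compressed = 15 − 9 = 6 dB.

6 dB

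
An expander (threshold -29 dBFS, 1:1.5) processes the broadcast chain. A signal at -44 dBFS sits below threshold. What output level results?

-51.5 dBFS

The input is 15 dB below the -29 dBFS threshold.
A 1:1.5 expander multiplies undershoot by 1.5: 15 × 1.5 = 22.5 dB below threshold.
Output = -29 − 22.5 = -51.5 dBFS.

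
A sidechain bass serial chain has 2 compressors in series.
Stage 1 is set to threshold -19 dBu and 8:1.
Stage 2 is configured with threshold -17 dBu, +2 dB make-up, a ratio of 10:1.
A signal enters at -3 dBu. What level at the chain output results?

-15 dBu

Stage 1: overshoot 16 dB → 16/8 = 2 dB → -17 dBu.
Stage 2: below threshold (-17 ≤ -17); passes unchanged; make-up brings it to -15 dBu.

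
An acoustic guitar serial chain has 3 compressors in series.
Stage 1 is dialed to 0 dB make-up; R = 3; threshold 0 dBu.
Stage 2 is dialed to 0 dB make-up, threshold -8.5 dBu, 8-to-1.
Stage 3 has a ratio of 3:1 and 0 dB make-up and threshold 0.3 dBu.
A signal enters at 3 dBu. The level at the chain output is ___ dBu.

-7.3125 dBu

Stage 1: 3 dB above 0 dBu, reduced 3:1 to 1 dB above → 1 dBu.
Stage 2: 9.5 dB above -8.5 dBu, reduced 8:1 to 1.1875 dB above → -7.3125 dBu.
Stage 3: -7.3125 dBu is at or below the 0.3 dBu threshold — no compression; output -7.3125 dBu.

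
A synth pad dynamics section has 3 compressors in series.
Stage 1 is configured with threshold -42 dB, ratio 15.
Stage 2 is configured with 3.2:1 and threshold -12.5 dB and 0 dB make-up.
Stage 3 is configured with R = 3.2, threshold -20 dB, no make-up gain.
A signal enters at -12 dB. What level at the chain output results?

Stage 1: -12 dB is 30 dB over -42 dB; at 15:1 that becomes 2 dB over, giving -40 dB.
Stage 2: -40 dB ≤ -12.5 dB, so stage 2 doesn't engage; output -40 dB.
Stage 3: below threshold (-40 ≤ -20); passes unchanged; output -40 dB.

-40 dB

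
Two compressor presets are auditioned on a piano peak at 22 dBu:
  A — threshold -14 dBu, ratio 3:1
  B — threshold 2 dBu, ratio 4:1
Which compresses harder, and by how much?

A, by 9 dB

A: 36 dB over, compressed to 12 dB over, so 24 dB of GR.
B: 20 dB over, compressed to 5 dB over, so 15 dB of GR.
Difference: 9 dB in favour of A.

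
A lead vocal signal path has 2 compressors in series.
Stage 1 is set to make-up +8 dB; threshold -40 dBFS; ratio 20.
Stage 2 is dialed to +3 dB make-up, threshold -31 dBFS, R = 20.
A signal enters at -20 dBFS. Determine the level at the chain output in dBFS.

Stage 1: overshoot 20 dB → 20/20 = 1 dB → -39 dBFS; +8 dB make-up → -31 dBFS.
Stage 2: below threshold (-31 ≤ -31); passes unchanged; make-up brings it to -28 dBFS.

-28 dBFS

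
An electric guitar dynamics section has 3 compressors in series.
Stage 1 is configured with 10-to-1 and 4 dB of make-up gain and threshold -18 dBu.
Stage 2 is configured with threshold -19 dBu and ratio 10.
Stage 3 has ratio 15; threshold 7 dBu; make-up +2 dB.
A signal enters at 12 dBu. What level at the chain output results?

Stage 1: 12 dBu is 30 dB over -18 dBu; at 10:1 that becomes 3 dB over, giving -15 dBu; +4 dB make-up → -11 dBu.
Stage 2: overshoot 8 dB → 8/10 = 0.8 dB → -18.2 dBu.
Stage 3: -18.2 dBu ≤ 7 dBu, so stage 3 doesn't engage; make-up brings it to -16.2 dBu.

-16.2 dBu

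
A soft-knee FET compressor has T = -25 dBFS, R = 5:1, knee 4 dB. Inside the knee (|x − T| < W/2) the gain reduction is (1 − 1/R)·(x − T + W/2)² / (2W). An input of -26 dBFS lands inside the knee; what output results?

x − T + W/2 = -26 − (-25) + 2 = 1.
GR = (1 − 1/5) × 1² / 8 = 0.8 × 1 / 8 = 0.1 dB.
Output = -26 − 0.1 = -26.1 dBFS.

-26.1 dBFS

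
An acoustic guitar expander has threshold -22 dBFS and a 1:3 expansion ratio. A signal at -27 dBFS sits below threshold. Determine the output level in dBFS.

-37 dBFS

The input is 5 dB below the -22 dBFS threshold.
A 1:3 expander multiplies undershoot by 3: 5 × 3 = 15 dB below threshold.
Output = -22 − 15 = -37 dBFS.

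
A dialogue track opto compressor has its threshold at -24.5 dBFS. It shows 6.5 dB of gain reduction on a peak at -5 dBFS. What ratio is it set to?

1.5:1

Input overshoot = -5 − (-24.5) = 19.5 dB.
Output overshoot = 19.5 − 6.5 = 13 dB.
Ratio = input overshoot / output overshoot = 19.5 / 13 = 1.5.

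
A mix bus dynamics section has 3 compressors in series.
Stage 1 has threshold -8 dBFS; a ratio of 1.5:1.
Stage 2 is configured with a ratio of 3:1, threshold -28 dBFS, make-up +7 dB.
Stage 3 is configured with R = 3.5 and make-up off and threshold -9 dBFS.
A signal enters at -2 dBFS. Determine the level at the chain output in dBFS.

-13 dBFS

Stage 1: -2 dBFS is 6 dB over -8 dBFS; at 1.5:1 that becomes 4 dB over, giving -4 dBFS.
Stage 2: overshoot 24 dB → 24/3 = 8 dB → -20 dBFS; +7 dB make-up → -13 dBFS.
Stage 3: below threshold (-13 ≤ -9); passes unchanged; output -13 dBFS.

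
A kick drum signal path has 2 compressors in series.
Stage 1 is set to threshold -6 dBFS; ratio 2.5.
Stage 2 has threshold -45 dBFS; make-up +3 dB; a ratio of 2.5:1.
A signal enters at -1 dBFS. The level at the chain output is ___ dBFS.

-25.6 dBFS

Stage 1: -1 dBFS is 5 dB over -6 dBFS; at 2.5:1 that becomes 2 dB over, giving -4 dBFS.
Stage 2: 41 dB above -45 dBFS, reduced 2.5:1 to 16.4 dB above → -28.6 dBFS; +3 dB make-up → -25.6 dBFS.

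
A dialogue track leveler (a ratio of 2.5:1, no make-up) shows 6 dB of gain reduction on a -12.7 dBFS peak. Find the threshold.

-22.7 dBFS

Let T be the threshold. Output overshoot = (input overshoot)/R, so -18.7 − T = (-12.7 − T)/2.5.
2.5·(-18.7 − T) = -12.7 − T → 1.5·T = -46.75 − (-12.7) = -34.05.
T = -34.05/1.5 = -22.7 dBFS.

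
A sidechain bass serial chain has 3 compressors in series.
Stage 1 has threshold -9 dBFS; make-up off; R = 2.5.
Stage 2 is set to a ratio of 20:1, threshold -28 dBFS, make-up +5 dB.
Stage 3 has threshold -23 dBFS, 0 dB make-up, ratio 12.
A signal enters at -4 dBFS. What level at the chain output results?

Stage 1: overshoot 5 dB → 5/2.5 = 2 dB → -7 dBFS.
Stage 2: 21 dB above -28 dBFS, reduced 20:1 to 1.05 dB above → -26.95 dBFS; +5 dB make-up → -21.95 dBFS.
Stage 3: overshoot 1.05 dB → 1.05/12 = 0.0875 dB → -22.9125 dBFS.

-22.9125 dBFS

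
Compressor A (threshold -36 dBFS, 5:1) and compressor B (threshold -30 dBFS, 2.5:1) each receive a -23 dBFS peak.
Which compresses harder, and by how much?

A, by 6.2 dB

A: GR = 13 − 13/5 = 10.4 dB.
B: GR = 7 − 7/2.5 = 4.2 dB.
A reduces 6.2 dB more.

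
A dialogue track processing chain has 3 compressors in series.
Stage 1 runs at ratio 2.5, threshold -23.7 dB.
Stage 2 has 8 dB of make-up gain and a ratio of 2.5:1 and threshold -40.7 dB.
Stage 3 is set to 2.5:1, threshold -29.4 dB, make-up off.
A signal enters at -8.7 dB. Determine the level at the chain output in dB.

-27.04 dB

Stage 1: 15 dB above -23.7 dB, reduced 2.5:1 to 6 dB above → -17.7 dB.
Stage 2: overshoot 23 dB → 23/2.5 = 9.2 dB → -31.5 dB; +8 dB make-up → -23.5 dB.
Stage 3: overshoot 5.9 dB → 5.9/2.5 = 2.36 dB → -27.04 dB.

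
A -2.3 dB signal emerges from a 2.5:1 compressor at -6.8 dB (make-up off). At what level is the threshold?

-9.8 dB

Gain reduction = -2.3 − (-6.8) = 4.5 dB; output overshoot = GR / (R − 1) = 4.5 / 1.5 = 3 dB.
Threshold = output − output overshoot = -6.8 − 3 = -9.8 dB.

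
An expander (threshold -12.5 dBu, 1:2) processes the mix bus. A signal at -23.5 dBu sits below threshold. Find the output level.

-34.5 dBu

The input is 11 dB below the -12.5 dBu threshold.
A 1:2 expander multiplies undershoot by 2: 11 × 2 = 22 dB below threshold.
Output = -12.5 − 22 = -34.5 dBu.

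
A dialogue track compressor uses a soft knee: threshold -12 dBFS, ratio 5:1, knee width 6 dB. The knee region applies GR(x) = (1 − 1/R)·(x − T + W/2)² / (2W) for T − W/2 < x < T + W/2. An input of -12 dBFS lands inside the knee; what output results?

-12.6 dBFS

x − T + W/2 = -12 − (-12) + 3 = 3.
GR = (1 − 1/5) × 3² / 12 = 0.8 × 9 / 12 = 0.6 dB.
Output = -12 − 0.6 = -12.6 dBFS.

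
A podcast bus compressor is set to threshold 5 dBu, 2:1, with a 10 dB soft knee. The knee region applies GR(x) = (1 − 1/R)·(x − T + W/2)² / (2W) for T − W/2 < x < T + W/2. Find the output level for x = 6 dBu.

x − T + W/2 = 6 − 5 + 5 = 6.
GR = (1 − 1/2) × 6² / 20 = 0.5 × 36 / 20 = 0.9 dB.
Output = 6 − 0.9 = 5.1 dBu.

5.1 dBu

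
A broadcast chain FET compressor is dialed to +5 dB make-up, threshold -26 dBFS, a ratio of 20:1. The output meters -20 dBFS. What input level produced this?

Remove make-up: -20 − 5 = -25 dBFS.
Post-compression overshoot = -25 − (-26) = 1 dB.
Undo the ratio: input overshoot = 1 × 20 = 20 dB, giving input = -6 dBFS.

-6 dBFS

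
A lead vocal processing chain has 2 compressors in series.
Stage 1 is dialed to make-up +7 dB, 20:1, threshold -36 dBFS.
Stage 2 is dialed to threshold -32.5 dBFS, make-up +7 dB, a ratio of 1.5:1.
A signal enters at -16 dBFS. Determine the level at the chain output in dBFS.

-22.5 dBFS

Stage 1: 20 dB above -36 dBFS, reduced 20:1 to 1 dB above → -35 dBFS; +7 dB make-up → -28 dBFS.
Stage 2: overshoot 4.5 dB → 4.5/1.5 = 3 dB → -29.5 dBFS; +7 dB make-up → -22.5 dBFS.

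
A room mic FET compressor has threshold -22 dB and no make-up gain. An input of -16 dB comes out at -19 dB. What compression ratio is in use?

Input overshoot = -16 − (-22) = 6 dB; output overshoot = -19 − (-22) = 3 dB.
Ratio = 6 / 3 = 2.

2:1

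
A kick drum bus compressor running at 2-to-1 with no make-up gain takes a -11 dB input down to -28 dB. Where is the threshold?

Let T be the threshold. Output overshoot = (input overshoot)/R, so -28 − T = (-11 − T)/2.
2·(-28 − T) = -11 − T → 1·T = -56 − (-11) = -45.
T = -45/1 = -45 dB.

-45 dB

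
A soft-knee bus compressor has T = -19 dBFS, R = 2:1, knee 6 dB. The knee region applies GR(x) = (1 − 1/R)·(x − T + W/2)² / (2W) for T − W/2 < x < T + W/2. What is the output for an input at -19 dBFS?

x − T + W/2 = -19 − (-19) + 3 = 3.
GR = (1 − 1/2) × 3² / 12 = 0.5 × 9 / 12 = 0.375 dB.
Output = -19 − 0.375 = -19.375 dBFS.

-19.375 dBFS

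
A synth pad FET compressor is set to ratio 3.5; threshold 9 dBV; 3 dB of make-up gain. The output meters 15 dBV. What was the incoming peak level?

Remove make-up: 15 − 3 = 12 dBV.
Post-compression overshoot = 12 − 9 = 3 dB.
Undo the ratio: input overshoot = 3 × 3.5 = 10.5 dB, giving input = 19.5 dBV.

19.5 dBV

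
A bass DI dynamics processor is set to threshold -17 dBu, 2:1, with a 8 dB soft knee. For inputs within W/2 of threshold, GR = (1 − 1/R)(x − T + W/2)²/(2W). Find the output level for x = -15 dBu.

-16.125 dBu

x − T + W/2 = -15 − (-17) + 4 = 6.
GR = (1 − 1/2) × 6² / 16 = 0.5 × 36 / 16 = 1.125 dB.
Output = -15 − 1.125 = -16.125 dBu.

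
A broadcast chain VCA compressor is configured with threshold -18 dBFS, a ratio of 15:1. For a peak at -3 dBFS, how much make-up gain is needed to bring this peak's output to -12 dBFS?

Without make-up, output = threshold + overshoot/15 = -18 + 1 = -17 dBFS.
Gap to target: 5 dB.

5 dB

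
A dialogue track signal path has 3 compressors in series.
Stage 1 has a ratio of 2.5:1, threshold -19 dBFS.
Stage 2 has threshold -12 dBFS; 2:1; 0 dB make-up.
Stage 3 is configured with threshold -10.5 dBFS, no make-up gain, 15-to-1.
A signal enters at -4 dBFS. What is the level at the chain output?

Stage 1: -4 dBFS is 15 dB over -19 dBFS; at 2.5:1 that becomes 6 dB over, giving -13 dBFS.
Stage 2: -13 dBFS is at or below the -12 dBFS threshold — no compression; output -13 dBFS.
Stage 3: -13 dBFS ≤ -10.5 dBFS, so stage 3 doesn't engage; output -13 dBFS.

-13 dBFS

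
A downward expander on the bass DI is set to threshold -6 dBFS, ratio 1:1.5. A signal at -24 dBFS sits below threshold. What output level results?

-33 dBFS

The input is 18 dB below the -6 dBFS threshold.
A 1:1.5 expander multiplies undershoot by 1.5: 18 × 1.5 = 27 dB below threshold.
Output = -6 − 27 = -33 dBFS.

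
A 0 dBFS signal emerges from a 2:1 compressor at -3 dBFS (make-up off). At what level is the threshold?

-6 dBFS

Gain reduction = 0 − (-3) = 3 dB; output overshoot = GR / (R − 1) = 3 / 1 = 3 dB.
Threshold = output − output overshoot = -3 − 3 = -6 dBFS.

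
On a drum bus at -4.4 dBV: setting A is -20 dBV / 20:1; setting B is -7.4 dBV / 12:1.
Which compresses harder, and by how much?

A, by 12.07 dB

A: 15.6 dB over, compressed to 0.78 dB over, so 14.82 dB of GR.
B: 3 dB over, compressed to 0.25 dB over, so 2.75 dB of GR.
Difference: 12.07 dB in favour of A.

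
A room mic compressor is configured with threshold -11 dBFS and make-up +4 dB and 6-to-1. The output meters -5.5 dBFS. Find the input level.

-2 dBFS

Before make-up, the level was -5.5 − 4 = -9.5 dBFS.
The compressed level sits -9.5 − (-11) = 1.5 dB over threshold.
Before 6:1 compression the overshoot was 1.5 × 6 = 9 dB, so input = -11 + 9 = -2 dBFS.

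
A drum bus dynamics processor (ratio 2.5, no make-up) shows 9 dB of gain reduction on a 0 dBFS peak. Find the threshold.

Let T be the threshold. Output overshoot = (input overshoot)/R, so -9 − T = (0 − T)/2.5.
2.5·(-9 − T) = 0 − T → 1.5·T = -22.5 − 0 = -22.5.
T = -22.5/1.5 = -15 dBFS.

-15 dBFS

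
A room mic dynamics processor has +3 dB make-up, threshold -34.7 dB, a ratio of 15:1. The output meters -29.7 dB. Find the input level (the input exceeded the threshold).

Stripping the +3 dB make-up gives -32.7 dB at the gain stage.
Post-compression overshoot = -32.7 − (-34.7) = 2 dB.
Undo the ratio: input overshoot = 2 × 15 = 30 dB, giving input = -4.7 dB.

-4.7 dB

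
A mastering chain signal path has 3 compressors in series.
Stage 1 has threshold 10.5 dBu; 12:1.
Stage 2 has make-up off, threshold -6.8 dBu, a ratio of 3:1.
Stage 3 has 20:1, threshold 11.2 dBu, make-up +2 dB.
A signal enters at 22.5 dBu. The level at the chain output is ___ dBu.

Stage 1: 22.5 dBu is 12 dB over 10.5 dBu; at 12:1 that becomes 1 dB over, giving 11.5 dBu.
Stage 2: 11.5 dBu is 18.3 dB over -6.8 dBu; at 3:1 that becomes 6.1 dB over, giving -0.7 dBu.
Stage 3: -0.7 dBu is at or below the 11.2 dBu threshold — no compression; make-up brings it to 1.3 dBu.

1.3 dBu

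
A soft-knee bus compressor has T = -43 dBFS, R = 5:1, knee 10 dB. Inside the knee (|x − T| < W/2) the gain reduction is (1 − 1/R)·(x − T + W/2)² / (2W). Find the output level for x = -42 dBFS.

x − T + W/2 = -42 − (-43) + 5 = 6.
GR = (1 − 1/5) × 6² / 20 = 0.8 × 36 / 20 = 1.44 dB.
Output = -42 − 1.44 = -43.44 dBFS.

-43.44 dBFS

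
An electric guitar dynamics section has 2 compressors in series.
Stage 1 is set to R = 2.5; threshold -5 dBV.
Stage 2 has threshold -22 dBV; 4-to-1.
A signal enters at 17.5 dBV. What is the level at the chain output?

-15.5 dBV

Stage 1: overshoot 22.5 dB → 22.5/2.5 = 9 dB → 4 dBV.
Stage 2: 4 dBV is 26 dB over -22 dBV; at 4:1 that becomes 6.5 dB over, giving -15.5 dBV.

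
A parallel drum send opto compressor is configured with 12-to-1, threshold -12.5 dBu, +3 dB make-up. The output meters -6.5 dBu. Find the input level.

23.5 dBu

Before make-up, the level was -6.5 − 3 = -9.5 dBu.
That's 3 dB above the -12.5 dBu threshold.
Before 12:1 compression the overshoot was 3 × 12 = 36 dB, so input = -12.5 + 36 = 23.5 dBu.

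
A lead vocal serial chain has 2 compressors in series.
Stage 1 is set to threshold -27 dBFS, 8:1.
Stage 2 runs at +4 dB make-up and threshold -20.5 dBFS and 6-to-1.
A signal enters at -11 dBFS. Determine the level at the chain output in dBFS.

-21 dBFS

Stage 1: overshoot 16 dB → 16/8 = 2 dB → -25 dBFS.
Stage 2: -25 dBFS ≤ -20.5 dBFS, so stage 2 doesn't engage; make-up brings it to -21 dBFS.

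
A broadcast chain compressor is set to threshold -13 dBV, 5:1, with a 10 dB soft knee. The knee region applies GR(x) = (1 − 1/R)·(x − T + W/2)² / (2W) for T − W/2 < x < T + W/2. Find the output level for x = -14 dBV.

-14.64 dBV

x − T + W/2 = -14 − (-13) + 5 = 4.
GR = (1 − 1/5) × 4² / 20 = 0.8 × 16 / 20 = 0.64 dB.
Output = -14 − 0.64 = -14.64 dBV.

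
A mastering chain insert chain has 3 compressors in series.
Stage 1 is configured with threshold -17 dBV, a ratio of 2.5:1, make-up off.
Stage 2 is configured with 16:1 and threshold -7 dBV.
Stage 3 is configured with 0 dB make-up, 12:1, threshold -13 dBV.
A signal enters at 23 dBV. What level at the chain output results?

Stage 1: 40 dB above -17 dBV, reduced 2.5:1 to 16 dB above → -1 dBV.
Stage 2: overshoot 6 dB → 6/16 = 0.375 dB → -6.625 dBV.
Stage 3: 6.375 dB above -13 dBV, reduced 12:1 to 0.53125 dB above → -12.46875 dBV.

-12.46875 dBV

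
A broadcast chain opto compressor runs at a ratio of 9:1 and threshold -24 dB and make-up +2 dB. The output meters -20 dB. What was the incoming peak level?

-6 dB

Stripping the +2 dB make-up gives -22 dB at the gain stage.
The compressed level sits -22 − (-24) = 2 dB over threshold.
Before 9:1 compression the overshoot was 2 × 9 = 18 dB, so input = -24 + 18 = -6 dB.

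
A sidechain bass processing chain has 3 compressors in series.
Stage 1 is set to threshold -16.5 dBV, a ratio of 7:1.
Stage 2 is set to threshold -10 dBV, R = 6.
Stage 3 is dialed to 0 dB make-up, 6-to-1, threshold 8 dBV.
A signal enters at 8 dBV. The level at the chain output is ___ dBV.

-13 dBV

Stage 1: 8 dBV is 24.5 dB over -16.5 dBV; at 7:1 that becomes 3.5 dB over, giving -13 dBV.
Stage 2: -13 dBV ≤ -10 dBV, so stage 2 doesn't engage; output -13 dBV.
Stage 3: below threshold (-13 ≤ 8); passes unchanged; output -13 dBV.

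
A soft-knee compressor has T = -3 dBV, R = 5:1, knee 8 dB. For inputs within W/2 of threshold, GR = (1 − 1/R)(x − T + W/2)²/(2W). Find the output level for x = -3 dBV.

-3.8 dBV

x − T + W/2 = -3 − (-3) + 4 = 4.
GR = (1 − 1/5) × 4² / 16 = 0.8 × 16 / 16 = 0.8 dB.
Output = -3 − 0.8 = -3.8 dBV.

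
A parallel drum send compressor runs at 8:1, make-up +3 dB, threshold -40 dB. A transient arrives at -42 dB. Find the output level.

-42 dB is 2 dB below the -40 dB threshold, so no gain reduction is applied.
Make-up gain adds 3 dB: -42 + 3 = -39 dB.

-39 dB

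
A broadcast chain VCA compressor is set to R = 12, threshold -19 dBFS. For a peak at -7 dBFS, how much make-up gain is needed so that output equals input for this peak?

11 dB

Without make-up, output = threshold + overshoot/12 = -19 + 1 = -18 dBFS.
Gap to target: 11 dB.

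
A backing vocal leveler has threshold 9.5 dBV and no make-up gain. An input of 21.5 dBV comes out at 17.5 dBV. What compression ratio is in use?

Input overshoot = 21.5 − 9.5 = 12 dB; output overshoot = 17.5 − 9.5 = 8 dB.
Ratio = 12 / 8 = 1.5.

1.5:1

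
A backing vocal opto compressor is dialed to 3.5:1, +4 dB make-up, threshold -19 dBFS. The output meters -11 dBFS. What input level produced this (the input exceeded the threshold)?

Remove make-up: -11 − 4 = -15 dBFS.
That's 4 dB above the -19 dBFS threshold.
Undo the ratio: input overshoot = 4 × 3.5 = 14 dB, giving input = -5 dBFS.

-5 dBFS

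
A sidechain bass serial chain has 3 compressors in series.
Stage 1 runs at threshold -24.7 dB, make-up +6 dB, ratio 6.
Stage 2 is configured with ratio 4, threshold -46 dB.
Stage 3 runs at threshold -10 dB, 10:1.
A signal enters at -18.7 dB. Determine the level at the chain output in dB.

Stage 1: -18.7 dB is 6 dB over -24.7 dB; at 6:1 that becomes 1 dB over, giving -23.7 dB; +6 dB make-up → -17.7 dB.
Stage 2: 28.3 dB above -46 dB, reduced 4:1 to 7.075 dB above → -38.925 dB.
Stage 3: -38.925 dB ≤ -10 dB, so stage 3 doesn't engage; output -38.925 dB.

-38.925 dB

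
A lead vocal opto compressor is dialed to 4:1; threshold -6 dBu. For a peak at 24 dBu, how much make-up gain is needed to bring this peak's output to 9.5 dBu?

The peak compresses to -6 + 30/4 = 1.5 dBu.
To reach 9.5 dBu requires 9.5 − 1.5 = 8 dB of make-up.

8 dB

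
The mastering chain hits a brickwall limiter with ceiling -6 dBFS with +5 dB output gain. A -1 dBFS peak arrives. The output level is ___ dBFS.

-1 dBFS

At ∞:1, everything above -6 dBFS is held at the ceiling.
Output gain then adds 5 dB: -6 + 5 = -1 dBFS.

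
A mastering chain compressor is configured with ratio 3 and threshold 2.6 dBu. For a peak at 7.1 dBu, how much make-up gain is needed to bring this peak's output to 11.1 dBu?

Without make-up, output = threshold + overshoot/3 = 2.6 + 1.5 = 4.1 dBu.
Gap to target: 7 dB.

7 dB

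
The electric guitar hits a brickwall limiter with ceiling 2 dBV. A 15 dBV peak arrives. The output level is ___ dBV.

2 dBV

A brickwall limiter is an ∞:1 compressor: any input above the ceiling is clamped to 2 dBV.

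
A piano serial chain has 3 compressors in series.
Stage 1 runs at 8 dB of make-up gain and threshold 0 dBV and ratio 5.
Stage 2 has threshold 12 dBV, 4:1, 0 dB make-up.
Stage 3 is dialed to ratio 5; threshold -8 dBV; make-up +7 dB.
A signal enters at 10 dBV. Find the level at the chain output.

2.6 dBV

Stage 1: 10 dB above 0 dBV, reduced 5:1 to 2 dB above → 2 dBV; +8 dB make-up → 10 dBV.
Stage 2: 10 dBV ≤ 12 dBV, so stage 2 doesn't engage; output 10 dBV.
Stage 3: overshoot 18 dB → 18/5 = 3.6 dB → -4.4 dBV; +7 dB make-up → 2.6 dBV.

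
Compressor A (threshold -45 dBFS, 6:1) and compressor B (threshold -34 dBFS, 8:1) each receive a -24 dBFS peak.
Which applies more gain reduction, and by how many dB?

A, by 8.75 dB

A: overshoot 21 dB → output overshoot 3.5 dB → GR 17.5 dB.
B: overshoot 10 dB → output overshoot 1.25 dB → GR 8.75 dB.
A applies 8.75 dB more gain reduction.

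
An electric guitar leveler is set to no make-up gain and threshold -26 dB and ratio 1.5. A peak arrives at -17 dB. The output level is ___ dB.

-17 dB sits 9 dB over threshold.
1.5:1 compression reduces that to 9/1.5 = 6 dB over.
So the level is -26 + 6 = -20 dB.

-20 dB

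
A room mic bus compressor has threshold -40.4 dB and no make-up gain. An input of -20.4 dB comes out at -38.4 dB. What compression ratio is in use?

10:1

Input overshoot = -20.4 − (-40.4) = 20 dB; output overshoot = -38.4 − (-40.4) = 2 dB.
Ratio = 20 / 2 = 10.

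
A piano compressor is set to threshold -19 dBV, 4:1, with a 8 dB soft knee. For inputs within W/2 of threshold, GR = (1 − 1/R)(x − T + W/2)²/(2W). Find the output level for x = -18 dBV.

-19.171875 dBV

x − T + W/2 = -18 − (-19) + 4 = 5.
GR = (1 − 1/4) × 5² / 16 = 0.75 × 25 / 16 = 1.171875 dB.
Output = -18 − 1.171875 = -19.171875 dBV.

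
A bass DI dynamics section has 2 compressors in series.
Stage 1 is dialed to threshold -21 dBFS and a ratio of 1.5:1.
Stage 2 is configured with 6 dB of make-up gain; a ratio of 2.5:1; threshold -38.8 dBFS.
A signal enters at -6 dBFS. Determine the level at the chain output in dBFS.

Stage 1: -6 dBFS is 15 dB over -21 dBFS; at 1.5:1 that becomes 10 dB over, giving -11 dBFS.
Stage 2: -11 dBFS is 27.8 dB over -38.8 dBFS; at 2.5:1 that becomes 11.12 dB over, giving -27.68 dBFS; +6 dB make-up → -21.68 dBFS.

-21.68 dBFS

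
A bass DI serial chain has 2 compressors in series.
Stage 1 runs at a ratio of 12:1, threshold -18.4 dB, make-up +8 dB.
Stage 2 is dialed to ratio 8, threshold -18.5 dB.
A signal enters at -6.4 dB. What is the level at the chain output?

-17.3625 dB

Stage 1: -6.4 dB is 12 dB over -18.4 dB; at 12:1 that becomes 1 dB over, giving -17.4 dB; +8 dB make-up → -9.4 dB.
Stage 2: overshoot 9.1 dB → 9.1/8 = 1.1375 dB → -17.3625 dB.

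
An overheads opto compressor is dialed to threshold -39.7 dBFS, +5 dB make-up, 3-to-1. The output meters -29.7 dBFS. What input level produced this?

Remove make-up: -29.7 − 5 = -34.7 dBFS.
Post-compression overshoot = -34.7 − (-39.7) = 5 dB.
Input overshoot = R × output overshoot = 15 dB → input = -39.7 + 15 = -24.7 dBFS.

-24.7 dBFS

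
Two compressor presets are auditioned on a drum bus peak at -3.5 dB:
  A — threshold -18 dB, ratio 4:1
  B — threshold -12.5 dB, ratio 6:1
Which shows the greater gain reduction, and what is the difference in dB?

A: 14.5 dB over, compressed to 3.625 dB over, so 10.875 dB of GR.
B: 9 dB over, compressed to 1.5 dB over, so 7.5 dB of GR.
Difference: 3.375 dB in favour of A.

A, by 3.375 dB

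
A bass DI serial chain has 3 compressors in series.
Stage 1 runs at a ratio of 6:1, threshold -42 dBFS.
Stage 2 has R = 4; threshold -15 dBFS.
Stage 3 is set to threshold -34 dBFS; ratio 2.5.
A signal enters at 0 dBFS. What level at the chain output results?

Stage 1: 42 dB above -42 dBFS, reduced 6:1 to 7 dB above → -35 dBFS.
Stage 2: -35 dBFS is at or below the -15 dBFS threshold — no compression; output -35 dBFS.
Stage 3: -35 dBFS ≤ -34 dBFS, so stage 3 doesn't engage; output -35 dBFS.

-35 dBFS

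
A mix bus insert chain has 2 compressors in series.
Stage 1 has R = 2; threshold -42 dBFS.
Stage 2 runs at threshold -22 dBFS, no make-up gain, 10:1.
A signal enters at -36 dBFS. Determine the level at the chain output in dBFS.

-39 dBFS

Stage 1: overshoot 6 dB → 6/2 = 3 dB → -39 dBFS.
Stage 2: below threshold (-39 ≤ -22); passes unchanged; output -39 dBFS.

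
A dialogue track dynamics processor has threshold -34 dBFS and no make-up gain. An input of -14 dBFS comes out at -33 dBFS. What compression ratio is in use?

Input overshoot = -14 − (-34) = 20 dB; output overshoot = -33 − (-34) = 1 dB.
Ratio = 20 / 1 = 20.

20:1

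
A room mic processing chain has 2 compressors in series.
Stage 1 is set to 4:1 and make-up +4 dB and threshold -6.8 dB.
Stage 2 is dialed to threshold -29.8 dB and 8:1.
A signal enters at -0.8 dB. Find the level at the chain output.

-26.2375 dB

Stage 1: overshoot 6 dB → 6/4 = 1.5 dB → -5.3 dB; +4 dB make-up → -1.3 dB.
Stage 2: 28.5 dB above -29.8 dB, reduced 8:1 to 3.5625 dB above → -26.2375 dB.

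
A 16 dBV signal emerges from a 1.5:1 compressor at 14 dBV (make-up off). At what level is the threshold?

10 dBV

Input is 6 dB above T (since output overshoot × R = input overshoot: (14 − T)·1.5 = 16 − T gives T = 10 dBV).
Check: 10 + (16 − 10)/1.5 = 10 + 4 = 14 dBV. ✓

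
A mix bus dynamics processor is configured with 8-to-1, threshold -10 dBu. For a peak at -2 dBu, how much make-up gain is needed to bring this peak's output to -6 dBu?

The peak compresses to -10 + 8/8 = -9 dBu.
To reach -6 dBu requires -6 − (-9) = 3 dB of make-up.

3 dB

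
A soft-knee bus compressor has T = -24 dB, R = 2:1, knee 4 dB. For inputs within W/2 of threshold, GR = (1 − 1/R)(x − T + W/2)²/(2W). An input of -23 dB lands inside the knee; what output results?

x − T + W/2 = -23 − (-24) + 2 = 3.
GR = (1 − 1/2) × 3² / 8 = 0.5 × 9 / 8 = 0.5625 dB.
Output = -23 − 0.5625 = -23.5625 dB.

-23.5625 dB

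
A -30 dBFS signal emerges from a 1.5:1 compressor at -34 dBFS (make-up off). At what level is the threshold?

Input is 12 dB above T (since output overshoot × R = input overshoot: (-34 − T)·1.5 = -30 − T gives T = -42 dBFS).
Check: -42 + (-30 − (-42))/1.5 = -42 + 8 = -34 dBFS. ✓

-42 dBFS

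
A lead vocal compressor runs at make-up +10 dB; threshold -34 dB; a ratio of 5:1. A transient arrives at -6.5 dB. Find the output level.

-18.5 dB

The input is 27.5 dB above the -34 dB threshold.
The 27.5 dB excess becomes 5.5 dB after 5:1 reduction.
Output = -34 + 5.5 = -28.5 dB; make-up adds 10 dB, giving -18.5 dB.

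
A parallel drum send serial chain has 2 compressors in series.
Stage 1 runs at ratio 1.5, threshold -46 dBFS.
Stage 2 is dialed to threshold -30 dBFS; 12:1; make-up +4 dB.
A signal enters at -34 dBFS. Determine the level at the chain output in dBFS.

Stage 1: overshoot 12 dB → 12/1.5 = 8 dB → -38 dBFS.
Stage 2: below threshold (-38 ≤ -30); passes unchanged; make-up brings it to -34 dBFS.

-34 dBFS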